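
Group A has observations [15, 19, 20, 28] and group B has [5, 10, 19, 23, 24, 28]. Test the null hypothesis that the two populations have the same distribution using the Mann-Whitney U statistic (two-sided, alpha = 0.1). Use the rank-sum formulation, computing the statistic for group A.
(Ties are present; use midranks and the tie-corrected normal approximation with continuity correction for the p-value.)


Step 1: Combine and sort all 10 observations; assign midranks.
sorted (value, group): (5,Y), (10,Y), (15,X), (19,X), (19,Y), (20,X), (23,Y), (24,Y), (28,X), (28,Y)
ranks: 5->1, 10->2, 15->3, 19->4.5, 19->4.5, 20->6, 23->7, 24->8, 28->9.5, 28->9.5
Step 2: Rank sum for X: R1 = 3 + 4.5 + 6 + 9.5 = 23.
Step 3: U_X = R1 - n1(n1+1)/2 = 23 - 4*5/2 = 23 - 10 = 13.
       U_Y = n1*n2 - U_X = 24 - 13 = 11.
Step 4: Ties are present, so use the tie-corrected normal approximation (with continuity correction) for the p-value.
Step 5: p-value = 0.914589; compare to alpha = 0.1. fail to reject H0.

U_X = 13, p = 0.914589, fail to reject H0 at alpha = 0.1.


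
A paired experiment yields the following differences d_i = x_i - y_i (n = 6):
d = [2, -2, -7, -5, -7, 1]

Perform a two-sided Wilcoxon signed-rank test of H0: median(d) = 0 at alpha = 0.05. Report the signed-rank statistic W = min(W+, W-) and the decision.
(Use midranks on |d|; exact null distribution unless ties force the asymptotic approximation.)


Step 1: Drop any zero differences (none here) and take |d_i|.
|d| = [2, 2, 7, 5, 7, 1]
Step 2: Midrank |d_i| (ties get averaged ranks).
ranks: |2|->2.5, |2|->2.5, |7|->5.5, |5|->4, |7|->5.5, |1|->1
Step 3: Attach original signs; sum ranks with positive sign and with negative sign.
W+ = 2.5 + 1 = 3.5
W- = 2.5 + 5.5 + 4 + 5.5 = 17.5
(Check: W+ + W- = 21 should equal n(n+1)/2 = 21.)
Step 4: Test statistic W = min(W+, W-) = 3.5.
Step 5: Ties in |d|, so use the tie-corrected normal approximation.
        E[W] = n(n+1)/4 = 6*7/4 = 10.5.
        Tie groups: |d|=2 (t=2), |d|=7 (t=2); sum(t^3 - t) = 12.
        Var[W] = n(n+1)(2n+1)/24 - sum(t^3-t)/48 = 546/24 - 12/48 = 22.5.
        z = (W - E[W]) / sqrt(Var[W]) = (3.5 - 10.5) / 4.7434 = -1.4757.
        Two-sided p = 2*Phi(z) = 0.140017.
Step 6: alpha = 0.05. fail to reject H0.

W+ = 3.5, W- = 17.5, W = min = 3.5, p = 0.140017, fail to reject H0.


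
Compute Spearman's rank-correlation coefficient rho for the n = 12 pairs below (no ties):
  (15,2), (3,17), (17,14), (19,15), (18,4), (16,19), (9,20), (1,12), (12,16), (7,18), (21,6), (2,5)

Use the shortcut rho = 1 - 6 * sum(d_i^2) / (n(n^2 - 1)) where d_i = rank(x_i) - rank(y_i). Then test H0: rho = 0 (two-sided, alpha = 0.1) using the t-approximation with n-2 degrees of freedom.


Step 1: Rank x and y separately (midranks; no ties here).
rank(x): 15->7, 3->3, 17->9, 19->11, 18->10, 16->8, 9->5, 1->1, 12->6, 7->4, 21->12, 2->2
rank(y): 2->1, 17->9, 14->6, 15->7, 4->2, 19->11, 20->12, 12->5, 16->8, 18->10, 6->4, 5->3
Step 2: d_i = R_x(i) - R_y(i); compute d_i^2.
  (7-1)^2=36, (3-9)^2=36, (9-6)^2=9, (11-7)^2=16, (10-2)^2=64, (8-11)^2=9, (5-12)^2=49, (1-5)^2=16, (6-8)^2=4, (4-10)^2=36, (12-4)^2=64, (2-3)^2=1
sum(d^2) = 340.
Step 3: rho = 1 - 6*340 / (12*(12^2 - 1)) = 1 - 2040/1716 = -0.188811.
Step 4: Under H0, t = rho * sqrt((n-2)/(1-rho^2)) = -0.6080 ~ t(10).
Step 5: Two-sided p-value from the t-distribution with 10 df = 0.556737.
Step 6: alpha = 0.1. fail to reject H0.

rho = -0.1888, p = 0.556737, fail to reject H0 at alpha = 0.1.


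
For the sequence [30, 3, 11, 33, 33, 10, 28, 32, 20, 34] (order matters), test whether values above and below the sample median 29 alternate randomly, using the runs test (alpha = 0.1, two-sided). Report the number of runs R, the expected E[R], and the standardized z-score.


Step 1: Compute median = 29; label A = above, B = below.
Labels in order: ABBAABBABA  (n_A = 5, n_B = 5)
Step 2: Count runs R = 7.
Step 3: Under H0 (random ordering), E[R] = 2*n_A*n_B/(n_A+n_B) + 1 = 2*5*5/10 + 1 = 6.0000.
        Var[R] = 2*n_A*n_B*(2*n_A*n_B - n_A - n_B) / ((n_A+n_B)^2 * (n_A+n_B-1)) = 2000/900 = 2.2222.
        SD[R] = 1.4907.
Step 4: Continuity-corrected z = (R - 0.5 - E[R]) / SD[R] = (7 - 0.5 - 6.0000) / 1.4907 = 0.3354.
Step 5: Two-sided p-value via normal approximation = 2*(1 - Phi(|z|)) = 0.737316.
Step 6: alpha = 0.1. fail to reject H0.

R = 7, z = 0.3354, p = 0.737316, fail to reject H0.


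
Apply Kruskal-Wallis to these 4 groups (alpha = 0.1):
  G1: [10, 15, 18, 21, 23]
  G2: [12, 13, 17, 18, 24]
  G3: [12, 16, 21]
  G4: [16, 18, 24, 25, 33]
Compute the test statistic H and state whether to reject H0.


Step 1: Combine all N = 18 observations and assign midranks.
sorted (value, group, rank): (10,G1,1), (12,G2,2.5), (12,G3,2.5), (13,G2,4), (15,G1,5), (16,G3,6.5), (16,G4,6.5), (17,G2,8), (18,G1,10), (18,G2,10), (18,G4,10), (21,G1,12.5), (21,G3,12.5), (23,G1,14), (24,G2,15.5), (24,G4,15.5), (25,G4,17), (33,G4,18)
Step 2: Sum ranks within each group.
R_1 = 42.5 (n_1 = 5)
R_2 = 40 (n_2 = 5)
R_3 = 21.5 (n_3 = 3)
R_4 = 67 (n_4 = 5)
Step 3: H = 12/(N(N+1)) * sum(R_i^2/n_i) - 3(N+1)
     = 12/(18*19) * (42.5^2/5 + 40^2/5 + 21.5^2/3 + 67^2/5) - 3*19
     = 0.035088 * 1733.13 - 57
     = 3.811696.
Step 4: Ties present; correction factor C = 1 - 48/(18^3 - 18) = 0.991744. Corrected H = 3.811696 / 0.991744 = 3.843427.
Step 5: Under H0, H ~ chi^2(3); p-value = 0.278875.
Step 6: alpha = 0.1. fail to reject H0.

H = 3.8434, df = 3, p = 0.278875, fail to reject H0.


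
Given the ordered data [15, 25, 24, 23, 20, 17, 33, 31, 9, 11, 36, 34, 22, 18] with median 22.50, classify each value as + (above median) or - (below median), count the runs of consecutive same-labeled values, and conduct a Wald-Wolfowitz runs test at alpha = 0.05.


Step 1: Compute median = 22.50; label A = above, B = below.
Labels in order: BAAABBAABBAABB  (n_A = 7, n_B = 7)
Step 2: Count runs R = 7.
Step 3: Under H0 (random ordering), E[R] = 2*n_A*n_B/(n_A+n_B) + 1 = 2*7*7/14 + 1 = 8.0000.
        Var[R] = 2*n_A*n_B*(2*n_A*n_B - n_A - n_B) / ((n_A+n_B)^2 * (n_A+n_B-1)) = 8232/2548 = 3.2308.
        SD[R] = 1.7974.
Step 4: Continuity-corrected z = (R + 0.5 - E[R]) / SD[R] = (7 + 0.5 - 8.0000) / 1.7974 = -0.2782.
Step 5: Two-sided p-value via normal approximation = 2*(1 - Phi(|z|)) = 0.780879.
Step 6: alpha = 0.05. fail to reject H0.

R = 7, z = -0.2782, p = 0.780879, fail to reject H0.


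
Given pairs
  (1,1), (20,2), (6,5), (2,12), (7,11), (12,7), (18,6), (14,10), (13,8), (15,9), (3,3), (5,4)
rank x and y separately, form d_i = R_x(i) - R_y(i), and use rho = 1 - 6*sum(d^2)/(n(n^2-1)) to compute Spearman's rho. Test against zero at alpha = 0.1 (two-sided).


Step 1: Rank x and y separately (midranks; no ties here).
rank(x): 1->1, 20->12, 6->5, 2->2, 7->6, 12->7, 18->11, 14->9, 13->8, 15->10, 3->3, 5->4
rank(y): 1->1, 2->2, 5->5, 12->12, 11->11, 7->7, 6->6, 10->10, 8->8, 9->9, 3->3, 4->4
Step 2: d_i = R_x(i) - R_y(i); compute d_i^2.
  (1-1)^2=0, (12-2)^2=100, (5-5)^2=0, (2-12)^2=100, (6-11)^2=25, (7-7)^2=0, (11-6)^2=25, (9-10)^2=1, (8-8)^2=0, (10-9)^2=1, (3-3)^2=0, (4-4)^2=0
sum(d^2) = 252.
Step 3: rho = 1 - 6*252 / (12*(12^2 - 1)) = 1 - 1512/1716 = 0.118881.
Step 4: Under H0, t = rho * sqrt((n-2)/(1-rho^2)) = 0.3786 ~ t(10).
Step 5: Two-sided p-value from the t-distribution with 10 df = 0.712884.
Step 6: alpha = 0.1. fail to reject H0.

rho = 0.1189, p = 0.712884, fail to reject H0 at alpha = 0.1.


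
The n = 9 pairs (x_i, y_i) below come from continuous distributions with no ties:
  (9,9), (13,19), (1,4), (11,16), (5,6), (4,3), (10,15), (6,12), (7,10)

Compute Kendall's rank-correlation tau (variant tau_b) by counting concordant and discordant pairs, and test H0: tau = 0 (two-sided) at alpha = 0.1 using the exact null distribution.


Step 1: Enumerate the 36 unordered pairs (i,j) with i<j and classify each by sign(x_j-x_i) * sign(y_j-y_i).
  (1,2):dx=+4,dy=+10->C; (1,3):dx=-8,dy=-5->C; (1,4):dx=+2,dy=+7->C; (1,5):dx=-4,dy=-3->C
  (1,6):dx=-5,dy=-6->C; (1,7):dx=+1,dy=+6->C; (1,8):dx=-3,dy=+3->D; (1,9):dx=-2,dy=+1->D
  (2,3):dx=-12,dy=-15->C; (2,4):dx=-2,dy=-3->C; (2,5):dx=-8,dy=-13->C; (2,6):dx=-9,dy=-16->C
  (2,7):dx=-3,dy=-4->C; (2,8):dx=-7,dy=-7->C; (2,9):dx=-6,dy=-9->C; (3,4):dx=+10,dy=+12->C
  (3,5):dx=+4,dy=+2->C; (3,6):dx=+3,dy=-1->D; (3,7):dx=+9,dy=+11->C; (3,8):dx=+5,dy=+8->C
  (3,9):dx=+6,dy=+6->C; (4,5):dx=-6,dy=-10->C; (4,6):dx=-7,dy=-13->C; (4,7):dx=-1,dy=-1->C
  (4,8):dx=-5,dy=-4->C; (4,9):dx=-4,dy=-6->C; (5,6):dx=-1,dy=-3->C; (5,7):dx=+5,dy=+9->C
  (5,8):dx=+1,dy=+6->C; (5,9):dx=+2,dy=+4->C; (6,7):dx=+6,dy=+12->C; (6,8):dx=+2,dy=+9->C
  (6,9):dx=+3,dy=+7->C; (7,8):dx=-4,dy=-3->C; (7,9):dx=-3,dy=-5->C; (8,9):dx=+1,dy=-2->D
Step 2: C = 32, D = 4, total pairs = 36.
Step 3: tau = (C - D)/(n(n-1)/2) = (32 - 4)/36 = 0.777778.
Step 4: Exact two-sided p-value (enumerate n! = 362880 permutations of y under H0): p = 0.002425.
Step 5: alpha = 0.1. reject H0.

tau_b = 0.7778 (C=32, D=4), p = 0.002425, reject H0.


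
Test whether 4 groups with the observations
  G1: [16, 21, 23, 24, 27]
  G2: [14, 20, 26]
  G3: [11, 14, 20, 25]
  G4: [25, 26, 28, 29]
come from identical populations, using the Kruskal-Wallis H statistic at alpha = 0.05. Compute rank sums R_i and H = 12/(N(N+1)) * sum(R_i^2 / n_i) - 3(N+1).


Step 1: Combine all N = 16 observations and assign midranks.
sorted (value, group, rank): (11,G3,1), (14,G2,2.5), (14,G3,2.5), (16,G1,4), (20,G2,5.5), (20,G3,5.5), (21,G1,7), (23,G1,8), (24,G1,9), (25,G3,10.5), (25,G4,10.5), (26,G2,12.5), (26,G4,12.5), (27,G1,14), (28,G4,15), (29,G4,16)
Step 2: Sum ranks within each group.
R_1 = 42 (n_1 = 5)
R_2 = 20.5 (n_2 = 3)
R_3 = 19.5 (n_3 = 4)
R_4 = 54 (n_4 = 4)
Step 3: H = 12/(N(N+1)) * sum(R_i^2/n_i) - 3(N+1)
     = 12/(16*17) * (42^2/5 + 20.5^2/3 + 19.5^2/4 + 54^2/4) - 3*17
     = 0.044118 * 1316.95 - 51
     = 7.100551.
Step 4: Ties present; correction factor C = 1 - 24/(16^3 - 16) = 0.994118. Corrected H = 7.100551 / 0.994118 = 7.142567.
Step 5: Under H0, H ~ chi^2(3); p-value = 0.067490.
Step 6: alpha = 0.05. fail to reject H0.

H = 7.1426, df = 3, p = 0.067490, fail to reject H0.


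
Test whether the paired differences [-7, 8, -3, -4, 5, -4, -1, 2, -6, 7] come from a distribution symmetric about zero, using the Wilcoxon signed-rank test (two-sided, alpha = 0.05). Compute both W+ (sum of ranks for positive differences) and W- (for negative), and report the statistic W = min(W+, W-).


Step 1: Drop any zero differences (none here) and take |d_i|.
|d| = [7, 8, 3, 4, 5, 4, 1, 2, 6, 7]
Step 2: Midrank |d_i| (ties get averaged ranks).
ranks: |7|->8.5, |8|->10, |3|->3, |4|->4.5, |5|->6, |4|->4.5, |1|->1, |2|->2, |6|->7, |7|->8.5
Step 3: Attach original signs; sum ranks with positive sign and with negative sign.
W+ = 10 + 6 + 2 + 8.5 = 26.5
W- = 8.5 + 3 + 4.5 + 4.5 + 1 + 7 = 28.5
(Check: W+ + W- = 55 should equal n(n+1)/2 = 55.)
Step 4: Test statistic W = min(W+, W-) = 26.5.
Step 5: Ties in |d|, so use the tie-corrected normal approximation.
        E[W] = n(n+1)/4 = 10*11/4 = 27.5.
        Tie groups: |d|=4 (t=2), |d|=7 (t=2); sum(t^3 - t) = 12.
        Var[W] = n(n+1)(2n+1)/24 - sum(t^3-t)/48 = 2310/24 - 12/48 = 96.
        z = (W - E[W]) / sqrt(Var[W]) = (26.5 - 27.5) / 9.7980 = -0.1021.
        Two-sided p = 2*Phi(z) = 0.918707.
Step 6: alpha = 0.05. fail to reject H0.

W+ = 26.5, W- = 28.5, W = min = 26.5, p = 0.918707, fail to reject H0.


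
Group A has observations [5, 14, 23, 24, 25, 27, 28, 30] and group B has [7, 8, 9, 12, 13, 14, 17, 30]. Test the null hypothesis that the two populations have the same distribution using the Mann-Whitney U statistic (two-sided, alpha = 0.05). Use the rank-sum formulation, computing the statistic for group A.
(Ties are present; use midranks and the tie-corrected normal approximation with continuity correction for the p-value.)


Step 1: Combine and sort all 16 observations; assign midranks.
sorted (value, group): (5,X), (7,Y), (8,Y), (9,Y), (12,Y), (13,Y), (14,X), (14,Y), (17,Y), (23,X), (24,X), (25,X), (27,X), (28,X), (30,X), (30,Y)
ranks: 5->1, 7->2, 8->3, 9->4, 12->5, 13->6, 14->7.5, 14->7.5, 17->9, 23->10, 24->11, 25->12, 27->13, 28->14, 30->15.5, 30->15.5
Step 2: Rank sum for X: R1 = 1 + 7.5 + 10 + 11 + 12 + 13 + 14 + 15.5 = 84.
Step 3: U_X = R1 - n1(n1+1)/2 = 84 - 8*9/2 = 84 - 36 = 48.
       U_Y = n1*n2 - U_X = 64 - 48 = 16.
Step 4: Ties are present, so use the tie-corrected normal approximation (with continuity correction) for the p-value.
Step 5: p-value = 0.103054; compare to alpha = 0.05. fail to reject H0.

U_X = 48, p = 0.103054, fail to reject H0 at alpha = 0.05.


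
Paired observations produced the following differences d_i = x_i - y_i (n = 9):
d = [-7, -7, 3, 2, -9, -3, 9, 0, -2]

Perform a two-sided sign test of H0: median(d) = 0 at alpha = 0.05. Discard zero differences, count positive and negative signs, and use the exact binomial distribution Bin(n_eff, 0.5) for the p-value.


Step 1: Discard zero differences. Original n = 9; n_eff = number of nonzero differences = 8.
Nonzero differences (with sign): -7, -7, +3, +2, -9, -3, +9, -2
Step 2: Count signs: positive = 3, negative = 5.
Step 3: Under H0: P(positive) = 0.5, so the number of positives S ~ Bin(8, 0.5).
Step 4: Two-sided exact p-value = sum of Bin(8,0.5) probabilities at or below the observed probability = 0.726562.
Step 5: alpha = 0.05. fail to reject H0.

n_eff = 8, pos = 3, neg = 5, p = 0.726562, fail to reject H0.


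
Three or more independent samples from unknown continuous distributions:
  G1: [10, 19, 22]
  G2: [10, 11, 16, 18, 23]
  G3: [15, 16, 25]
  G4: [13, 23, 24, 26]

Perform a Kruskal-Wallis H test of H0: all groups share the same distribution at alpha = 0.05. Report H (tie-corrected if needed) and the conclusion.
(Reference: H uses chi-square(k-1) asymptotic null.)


Step 1: Combine all N = 15 observations and assign midranks.
sorted (value, group, rank): (10,G1,1.5), (10,G2,1.5), (11,G2,3), (13,G4,4), (15,G3,5), (16,G2,6.5), (16,G3,6.5), (18,G2,8), (19,G1,9), (22,G1,10), (23,G2,11.5), (23,G4,11.5), (24,G4,13), (25,G3,14), (26,G4,15)
Step 2: Sum ranks within each group.
R_1 = 20.5 (n_1 = 3)
R_2 = 30.5 (n_2 = 5)
R_3 = 25.5 (n_3 = 3)
R_4 = 43.5 (n_4 = 4)
Step 3: H = 12/(N(N+1)) * sum(R_i^2/n_i) - 3(N+1)
     = 12/(15*16) * (20.5^2/3 + 30.5^2/5 + 25.5^2/3 + 43.5^2/4) - 3*16
     = 0.050000 * 1015.95 - 48
     = 2.797292.
Step 4: Ties present; correction factor C = 1 - 18/(15^3 - 15) = 0.994643. Corrected H = 2.797292 / 0.994643 = 2.812358.
Step 5: Under H0, H ~ chi^2(3); p-value = 0.421470.
Step 6: alpha = 0.05. fail to reject H0.

H = 2.8124, df = 3, p = 0.421470, fail to reject H0.


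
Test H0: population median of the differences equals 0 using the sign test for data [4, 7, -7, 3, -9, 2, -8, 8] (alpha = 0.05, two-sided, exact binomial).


Step 1: Discard zero differences. Original n = 8; n_eff = number of nonzero differences = 8.
Nonzero differences (with sign): +4, +7, -7, +3, -9, +2, -8, +8
Step 2: Count signs: positive = 5, negative = 3.
Step 3: Under H0: P(positive) = 0.5, so the number of positives S ~ Bin(8, 0.5).
Step 4: Two-sided exact p-value = sum of Bin(8,0.5) probabilities at or below the observed probability = 0.726562.
Step 5: alpha = 0.05. fail to reject H0.

n_eff = 8, pos = 5, neg = 3, p = 0.726562, fail to reject H0.


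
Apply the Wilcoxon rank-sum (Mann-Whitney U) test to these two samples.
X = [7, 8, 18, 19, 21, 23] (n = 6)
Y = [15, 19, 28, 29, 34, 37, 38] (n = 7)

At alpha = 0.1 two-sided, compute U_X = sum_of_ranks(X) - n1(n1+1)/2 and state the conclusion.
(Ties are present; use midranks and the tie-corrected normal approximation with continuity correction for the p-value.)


Step 1: Combine and sort all 13 observations; assign midranks.
sorted (value, group): (7,X), (8,X), (15,Y), (18,X), (19,X), (19,Y), (21,X), (23,X), (28,Y), (29,Y), (34,Y), (37,Y), (38,Y)
ranks: 7->1, 8->2, 15->3, 18->4, 19->5.5, 19->5.5, 21->7, 23->8, 28->9, 29->10, 34->11, 37->12, 38->13
Step 2: Rank sum for X: R1 = 1 + 2 + 4 + 5.5 + 7 + 8 = 27.5.
Step 3: U_X = R1 - n1(n1+1)/2 = 27.5 - 6*7/2 = 27.5 - 21 = 6.5.
       U_Y = n1*n2 - U_X = 42 - 6.5 = 35.5.
Step 4: Ties are present, so use the tie-corrected normal approximation (with continuity correction) for the p-value.
Step 5: p-value = 0.045204; compare to alpha = 0.1. reject H0.

U_X = 6.5, p = 0.045204, reject H0 at alpha = 0.1.


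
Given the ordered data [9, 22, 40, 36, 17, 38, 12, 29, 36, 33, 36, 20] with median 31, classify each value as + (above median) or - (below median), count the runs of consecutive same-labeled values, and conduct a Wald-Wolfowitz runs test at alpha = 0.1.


Step 1: Compute median = 31; label A = above, B = below.
Labels in order: BBAABABBAAAB  (n_A = 6, n_B = 6)
Step 2: Count runs R = 7.
Step 3: Under H0 (random ordering), E[R] = 2*n_A*n_B/(n_A+n_B) + 1 = 2*6*6/12 + 1 = 7.0000.
        Var[R] = 2*n_A*n_B*(2*n_A*n_B - n_A - n_B) / ((n_A+n_B)^2 * (n_A+n_B-1)) = 4320/1584 = 2.7273.
        SD[R] = 1.6514.
Step 4: R = E[R], so z = 0 with no continuity correction.
Step 5: Two-sided p-value via normal approximation = 2*(1 - Phi(|z|)) = 1.000000.
Step 6: alpha = 0.1. fail to reject H0.

R = 7, z = 0.0000, p = 1.000000, fail to reject H0.


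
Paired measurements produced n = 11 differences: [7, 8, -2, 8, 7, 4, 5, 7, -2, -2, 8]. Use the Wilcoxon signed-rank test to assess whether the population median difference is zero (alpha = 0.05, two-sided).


Step 1: Drop any zero differences (none here) and take |d_i|.
|d| = [7, 8, 2, 8, 7, 4, 5, 7, 2, 2, 8]
Step 2: Midrank |d_i| (ties get averaged ranks).
ranks: |7|->7, |8|->10, |2|->2, |8|->10, |7|->7, |4|->4, |5|->5, |7|->7, |2|->2, |2|->2, |8|->10
Step 3: Attach original signs; sum ranks with positive sign and with negative sign.
W+ = 7 + 10 + 10 + 7 + 4 + 5 + 7 + 10 = 60
W- = 2 + 2 + 2 = 6
(Check: W+ + W- = 66 should equal n(n+1)/2 = 66.)
Step 4: Test statistic W = min(W+, W-) = 6.
Step 5: Ties in |d|, so use the tie-corrected normal approximation.
        E[W] = n(n+1)/4 = 11*12/4 = 33.
        Tie groups: |d|=2 (t=3), |d|=7 (t=3), |d|=8 (t=3); sum(t^3 - t) = 72.
        Var[W] = n(n+1)(2n+1)/24 - sum(t^3-t)/48 = 3036/24 - 72/48 = 125.
        z = (W - E[W]) / sqrt(Var[W]) = (6 - 33) / 11.1803 = -2.4150.
        Two-sided p = 2*Phi(z) = 0.015737.
Step 6: alpha = 0.05. reject H0.

W+ = 60, W- = 6, W = min = 6, p = 0.015737, reject H0.


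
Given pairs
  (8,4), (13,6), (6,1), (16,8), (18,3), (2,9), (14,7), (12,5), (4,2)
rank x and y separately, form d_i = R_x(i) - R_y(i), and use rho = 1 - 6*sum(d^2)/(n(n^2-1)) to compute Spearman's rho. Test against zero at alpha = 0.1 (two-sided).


Step 1: Rank x and y separately (midranks; no ties here).
rank(x): 8->4, 13->6, 6->3, 16->8, 18->9, 2->1, 14->7, 12->5, 4->2
rank(y): 4->4, 6->6, 1->1, 8->8, 3->3, 9->9, 7->7, 5->5, 2->2
Step 2: d_i = R_x(i) - R_y(i); compute d_i^2.
  (4-4)^2=0, (6-6)^2=0, (3-1)^2=4, (8-8)^2=0, (9-3)^2=36, (1-9)^2=64, (7-7)^2=0, (5-5)^2=0, (2-2)^2=0
sum(d^2) = 104.
Step 3: rho = 1 - 6*104 / (9*(9^2 - 1)) = 1 - 624/720 = 0.133333.
Step 4: Under H0, t = rho * sqrt((n-2)/(1-rho^2)) = 0.3559 ~ t(7).
Step 5: Two-sided p-value from the t-distribution with 7 df = 0.732368.
Step 6: alpha = 0.1. fail to reject H0.

rho = 0.1333, p = 0.732368, fail to reject H0 at alpha = 0.1.


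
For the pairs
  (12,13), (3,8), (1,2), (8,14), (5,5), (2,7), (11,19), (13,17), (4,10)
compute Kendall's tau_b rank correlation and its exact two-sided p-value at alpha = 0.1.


Step 1: Enumerate the 36 unordered pairs (i,j) with i<j and classify each by sign(x_j-x_i) * sign(y_j-y_i).
  (1,2):dx=-9,dy=-5->C; (1,3):dx=-11,dy=-11->C; (1,4):dx=-4,dy=+1->D; (1,5):dx=-7,dy=-8->C
  (1,6):dx=-10,dy=-6->C; (1,7):dx=-1,dy=+6->D; (1,8):dx=+1,dy=+4->C; (1,9):dx=-8,dy=-3->C
  (2,3):dx=-2,dy=-6->C; (2,4):dx=+5,dy=+6->C; (2,5):dx=+2,dy=-3->D; (2,6):dx=-1,dy=-1->C
  (2,7):dx=+8,dy=+11->C; (2,8):dx=+10,dy=+9->C; (2,9):dx=+1,dy=+2->C; (3,4):dx=+7,dy=+12->C
  (3,5):dx=+4,dy=+3->C; (3,6):dx=+1,dy=+5->C; (3,7):dx=+10,dy=+17->C; (3,8):dx=+12,dy=+15->C
  (3,9):dx=+3,dy=+8->C; (4,5):dx=-3,dy=-9->C; (4,6):dx=-6,dy=-7->C; (4,7):dx=+3,dy=+5->C
  (4,8):dx=+5,dy=+3->C; (4,9):dx=-4,dy=-4->C; (5,6):dx=-3,dy=+2->D; (5,7):dx=+6,dy=+14->C
  (5,8):dx=+8,dy=+12->C; (5,9):dx=-1,dy=+5->D; (6,7):dx=+9,dy=+12->C; (6,8):dx=+11,dy=+10->C
  (6,9):dx=+2,dy=+3->C; (7,8):dx=+2,dy=-2->D; (7,9):dx=-7,dy=-9->C; (8,9):dx=-9,dy=-7->C
Step 2: C = 30, D = 6, total pairs = 36.
Step 3: tau = (C - D)/(n(n-1)/2) = (30 - 6)/36 = 0.666667.
Step 4: Exact two-sided p-value (enumerate n! = 362880 permutations of y under H0): p = 0.012665.
Step 5: alpha = 0.1. reject H0.

tau_b = 0.6667 (C=30, D=6), p = 0.012665, reject H0.


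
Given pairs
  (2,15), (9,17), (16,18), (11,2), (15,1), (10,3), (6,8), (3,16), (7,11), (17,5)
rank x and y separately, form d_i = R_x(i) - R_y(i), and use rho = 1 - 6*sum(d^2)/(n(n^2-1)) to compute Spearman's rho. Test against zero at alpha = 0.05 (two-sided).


Step 1: Rank x and y separately (midranks; no ties here).
rank(x): 2->1, 9->5, 16->9, 11->7, 15->8, 10->6, 6->3, 3->2, 7->4, 17->10
rank(y): 15->7, 17->9, 18->10, 2->2, 1->1, 3->3, 8->5, 16->8, 11->6, 5->4
Step 2: d_i = R_x(i) - R_y(i); compute d_i^2.
  (1-7)^2=36, (5-9)^2=16, (9-10)^2=1, (7-2)^2=25, (8-1)^2=49, (6-3)^2=9, (3-5)^2=4, (2-8)^2=36, (4-6)^2=4, (10-4)^2=36
sum(d^2) = 216.
Step 3: rho = 1 - 6*216 / (10*(10^2 - 1)) = 1 - 1296/990 = -0.309091.
Step 4: Under H0, t = rho * sqrt((n-2)/(1-rho^2)) = -0.9193 ~ t(8).
Step 5: Two-sided p-value from the t-distribution with 8 df = 0.384841.
Step 6: alpha = 0.05. fail to reject H0.

rho = -0.3091, p = 0.384841, fail to reject H0 at alpha = 0.05.


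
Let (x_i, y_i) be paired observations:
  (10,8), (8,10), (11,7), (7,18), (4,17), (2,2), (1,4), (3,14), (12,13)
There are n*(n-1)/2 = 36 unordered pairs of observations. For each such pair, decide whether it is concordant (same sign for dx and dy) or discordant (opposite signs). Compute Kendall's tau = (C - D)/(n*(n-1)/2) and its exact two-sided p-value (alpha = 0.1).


Step 1: Enumerate the 36 unordered pairs (i,j) with i<j and classify each by sign(x_j-x_i) * sign(y_j-y_i).
  (1,2):dx=-2,dy=+2->D; (1,3):dx=+1,dy=-1->D; (1,4):dx=-3,dy=+10->D; (1,5):dx=-6,dy=+9->D
  (1,6):dx=-8,dy=-6->C; (1,7):dx=-9,dy=-4->C; (1,8):dx=-7,dy=+6->D; (1,9):dx=+2,dy=+5->C
  (2,3):dx=+3,dy=-3->D; (2,4):dx=-1,dy=+8->D; (2,5):dx=-4,dy=+7->D; (2,6):dx=-6,dy=-8->C
  (2,7):dx=-7,dy=-6->C; (2,8):dx=-5,dy=+4->D; (2,9):dx=+4,dy=+3->C; (3,4):dx=-4,dy=+11->D
  (3,5):dx=-7,dy=+10->D; (3,6):dx=-9,dy=-5->C; (3,7):dx=-10,dy=-3->C; (3,8):dx=-8,dy=+7->D
  (3,9):dx=+1,dy=+6->C; (4,5):dx=-3,dy=-1->C; (4,6):dx=-5,dy=-16->C; (4,7):dx=-6,dy=-14->C
  (4,8):dx=-4,dy=-4->C; (4,9):dx=+5,dy=-5->D; (5,6):dx=-2,dy=-15->C; (5,7):dx=-3,dy=-13->C
  (5,8):dx=-1,dy=-3->C; (5,9):dx=+8,dy=-4->D; (6,7):dx=-1,dy=+2->D; (6,8):dx=+1,dy=+12->C
  (6,9):dx=+10,dy=+11->C; (7,8):dx=+2,dy=+10->C; (7,9):dx=+11,dy=+9->C; (8,9):dx=+9,dy=-1->D
Step 2: C = 20, D = 16, total pairs = 36.
Step 3: tau = (C - D)/(n(n-1)/2) = (20 - 16)/36 = 0.111111.
Step 4: Exact two-sided p-value (enumerate n! = 362880 permutations of y under H0): p = 0.761414.
Step 5: alpha = 0.1. fail to reject H0.

tau_b = 0.1111 (C=20, D=16), p = 0.761414, fail to reject H0.


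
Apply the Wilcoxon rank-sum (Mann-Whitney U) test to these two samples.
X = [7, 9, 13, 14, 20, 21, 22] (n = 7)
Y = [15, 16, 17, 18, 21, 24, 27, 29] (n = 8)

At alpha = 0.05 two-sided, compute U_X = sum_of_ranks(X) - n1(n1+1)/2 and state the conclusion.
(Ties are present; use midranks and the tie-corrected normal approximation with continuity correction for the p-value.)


Step 1: Combine and sort all 15 observations; assign midranks.
sorted (value, group): (7,X), (9,X), (13,X), (14,X), (15,Y), (16,Y), (17,Y), (18,Y), (20,X), (21,X), (21,Y), (22,X), (24,Y), (27,Y), (29,Y)
ranks: 7->1, 9->2, 13->3, 14->4, 15->5, 16->6, 17->7, 18->8, 20->9, 21->10.5, 21->10.5, 22->12, 24->13, 27->14, 29->15
Step 2: Rank sum for X: R1 = 1 + 2 + 3 + 4 + 9 + 10.5 + 12 = 41.5.
Step 3: U_X = R1 - n1(n1+1)/2 = 41.5 - 7*8/2 = 41.5 - 28 = 13.5.
       U_Y = n1*n2 - U_X = 56 - 13.5 = 42.5.
Step 4: Ties are present, so use the tie-corrected normal approximation (with continuity correction) for the p-value.
Step 5: p-value = 0.104882; compare to alpha = 0.05. fail to reject H0.

U_X = 13.5, p = 0.104882, fail to reject H0 at alpha = 0.05.


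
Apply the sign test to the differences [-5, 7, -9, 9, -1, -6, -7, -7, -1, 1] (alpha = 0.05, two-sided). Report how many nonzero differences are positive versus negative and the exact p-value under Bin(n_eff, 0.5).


Step 1: Discard zero differences. Original n = 10; n_eff = number of nonzero differences = 10.
Nonzero differences (with sign): -5, +7, -9, +9, -1, -6, -7, -7, -1, +1
Step 2: Count signs: positive = 3, negative = 7.
Step 3: Under H0: P(positive) = 0.5, so the number of positives S ~ Bin(10, 0.5).
Step 4: Two-sided exact p-value = sum of Bin(10,0.5) probabilities at or below the observed probability = 0.343750.
Step 5: alpha = 0.05. fail to reject H0.

n_eff = 10, pos = 3, neg = 7, p = 0.343750, fail to reject H0.


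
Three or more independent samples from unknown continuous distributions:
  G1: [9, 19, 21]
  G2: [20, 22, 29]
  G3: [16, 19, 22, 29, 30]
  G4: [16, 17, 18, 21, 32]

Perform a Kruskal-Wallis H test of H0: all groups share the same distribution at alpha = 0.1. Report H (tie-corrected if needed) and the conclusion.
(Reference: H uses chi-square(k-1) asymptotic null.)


Step 1: Combine all N = 16 observations and assign midranks.
sorted (value, group, rank): (9,G1,1), (16,G3,2.5), (16,G4,2.5), (17,G4,4), (18,G4,5), (19,G1,6.5), (19,G3,6.5), (20,G2,8), (21,G1,9.5), (21,G4,9.5), (22,G2,11.5), (22,G3,11.5), (29,G2,13.5), (29,G3,13.5), (30,G3,15), (32,G4,16)
Step 2: Sum ranks within each group.
R_1 = 17 (n_1 = 3)
R_2 = 33 (n_2 = 3)
R_3 = 49 (n_3 = 5)
R_4 = 37 (n_4 = 5)
Step 3: H = 12/(N(N+1)) * sum(R_i^2/n_i) - 3(N+1)
     = 12/(16*17) * (17^2/3 + 33^2/3 + 49^2/5 + 37^2/5) - 3*17
     = 0.044118 * 1213.33 - 51
     = 2.529412.
Step 4: Ties present; correction factor C = 1 - 30/(16^3 - 16) = 0.992647. Corrected H = 2.529412 / 0.992647 = 2.548148.
Step 5: Under H0, H ~ chi^2(3); p-value = 0.466652.
Step 6: alpha = 0.1. fail to reject H0.

H = 2.5481, df = 3, p = 0.466652, fail to reject H0.


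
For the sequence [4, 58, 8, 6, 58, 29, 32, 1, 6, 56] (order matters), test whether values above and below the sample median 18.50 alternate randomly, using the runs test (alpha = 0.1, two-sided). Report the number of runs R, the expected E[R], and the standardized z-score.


Step 1: Compute median = 18.50; label A = above, B = below.
Labels in order: BABBAAABBA  (n_A = 5, n_B = 5)
Step 2: Count runs R = 6.
Step 3: Under H0 (random ordering), E[R] = 2*n_A*n_B/(n_A+n_B) + 1 = 2*5*5/10 + 1 = 6.0000.
        Var[R] = 2*n_A*n_B*(2*n_A*n_B - n_A - n_B) / ((n_A+n_B)^2 * (n_A+n_B-1)) = 2000/900 = 2.2222.
        SD[R] = 1.4907.
Step 4: R = E[R], so z = 0 with no continuity correction.
Step 5: Two-sided p-value via normal approximation = 2*(1 - Phi(|z|)) = 1.000000.
Step 6: alpha = 0.1. fail to reject H0.

R = 6, z = 0.0000, p = 1.000000, fail to reject H0.


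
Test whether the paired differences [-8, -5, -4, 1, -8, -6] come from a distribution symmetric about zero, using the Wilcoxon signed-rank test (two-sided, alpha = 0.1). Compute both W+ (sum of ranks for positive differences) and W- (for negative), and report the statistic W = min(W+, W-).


Step 1: Drop any zero differences (none here) and take |d_i|.
|d| = [8, 5, 4, 1, 8, 6]
Step 2: Midrank |d_i| (ties get averaged ranks).
ranks: |8|->5.5, |5|->3, |4|->2, |1|->1, |8|->5.5, |6|->4
Step 3: Attach original signs; sum ranks with positive sign and with negative sign.
W+ = 1 = 1
W- = 5.5 + 3 + 2 + 5.5 + 4 = 20
(Check: W+ + W- = 21 should equal n(n+1)/2 = 21.)
Step 4: Test statistic W = min(W+, W-) = 1.
Step 5: Ties in |d|, so use the tie-corrected normal approximation.
        E[W] = n(n+1)/4 = 6*7/4 = 10.5.
        Tie groups: |d|=8 (t=2); sum(t^3 - t) = 6.
        Var[W] = n(n+1)(2n+1)/24 - sum(t^3-t)/48 = 546/24 - 6/48 = 22.625.
        z = (W - E[W]) / sqrt(Var[W]) = (1 - 10.5) / 4.7566 = -1.9972.
        Two-sided p = 2*Phi(z) = 0.045800.
Step 6: alpha = 0.1. reject H0.

W+ = 1, W- = 20, W = min = 1, p = 0.045800, reject H0.


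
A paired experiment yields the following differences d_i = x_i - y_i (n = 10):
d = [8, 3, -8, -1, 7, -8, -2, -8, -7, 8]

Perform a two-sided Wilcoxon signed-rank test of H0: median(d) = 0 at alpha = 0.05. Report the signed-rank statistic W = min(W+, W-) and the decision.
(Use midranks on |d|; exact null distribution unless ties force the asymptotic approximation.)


Step 1: Drop any zero differences (none here) and take |d_i|.
|d| = [8, 3, 8, 1, 7, 8, 2, 8, 7, 8]
Step 2: Midrank |d_i| (ties get averaged ranks).
ranks: |8|->8, |3|->3, |8|->8, |1|->1, |7|->4.5, |8|->8, |2|->2, |8|->8, |7|->4.5, |8|->8
Step 3: Attach original signs; sum ranks with positive sign and with negative sign.
W+ = 8 + 3 + 4.5 + 8 = 23.5
W- = 8 + 1 + 8 + 2 + 8 + 4.5 = 31.5
(Check: W+ + W- = 55 should equal n(n+1)/2 = 55.)
Step 4: Test statistic W = min(W+, W-) = 23.5.
Step 5: Ties in |d|, so use the tie-corrected normal approximation.
        E[W] = n(n+1)/4 = 10*11/4 = 27.5.
        Tie groups: |d|=7 (t=2), |d|=8 (t=5); sum(t^3 - t) = 126.
        Var[W] = n(n+1)(2n+1)/24 - sum(t^3-t)/48 = 2310/24 - 126/48 = 93.625.
        z = (W - E[W]) / sqrt(Var[W]) = (23.5 - 27.5) / 9.6760 = -0.4134.
        Two-sided p = 2*Phi(z) = 0.679318.
Step 6: alpha = 0.05. fail to reject H0.

W+ = 23.5, W- = 31.5, W = min = 23.5, p = 0.679318, fail to reject H0.


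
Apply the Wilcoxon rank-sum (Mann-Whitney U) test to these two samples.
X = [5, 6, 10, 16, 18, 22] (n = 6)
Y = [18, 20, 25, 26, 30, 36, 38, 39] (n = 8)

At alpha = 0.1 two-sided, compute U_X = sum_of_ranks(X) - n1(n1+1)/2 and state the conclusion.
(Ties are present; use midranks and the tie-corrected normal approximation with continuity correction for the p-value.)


Step 1: Combine and sort all 14 observations; assign midranks.
sorted (value, group): (5,X), (6,X), (10,X), (16,X), (18,X), (18,Y), (20,Y), (22,X), (25,Y), (26,Y), (30,Y), (36,Y), (38,Y), (39,Y)
ranks: 5->1, 6->2, 10->3, 16->4, 18->5.5, 18->5.5, 20->7, 22->8, 25->9, 26->10, 30->11, 36->12, 38->13, 39->14
Step 2: Rank sum for X: R1 = 1 + 2 + 3 + 4 + 5.5 + 8 = 23.5.
Step 3: U_X = R1 - n1(n1+1)/2 = 23.5 - 6*7/2 = 23.5 - 21 = 2.5.
       U_Y = n1*n2 - U_X = 48 - 2.5 = 45.5.
Step 4: Ties are present, so use the tie-corrected normal approximation (with continuity correction) for the p-value.
Step 5: p-value = 0.006646; compare to alpha = 0.1. reject H0.

U_X = 2.5, p = 0.006646, reject H0 at alpha = 0.1.


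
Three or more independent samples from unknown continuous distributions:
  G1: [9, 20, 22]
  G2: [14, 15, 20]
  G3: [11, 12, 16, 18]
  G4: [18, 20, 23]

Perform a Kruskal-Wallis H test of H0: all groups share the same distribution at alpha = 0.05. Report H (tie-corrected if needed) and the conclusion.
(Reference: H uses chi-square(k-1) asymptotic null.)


Step 1: Combine all N = 13 observations and assign midranks.
sorted (value, group, rank): (9,G1,1), (11,G3,2), (12,G3,3), (14,G2,4), (15,G2,5), (16,G3,6), (18,G3,7.5), (18,G4,7.5), (20,G1,10), (20,G2,10), (20,G4,10), (22,G1,12), (23,G4,13)
Step 2: Sum ranks within each group.
R_1 = 23 (n_1 = 3)
R_2 = 19 (n_2 = 3)
R_3 = 18.5 (n_3 = 4)
R_4 = 30.5 (n_4 = 3)
Step 3: H = 12/(N(N+1)) * sum(R_i^2/n_i) - 3(N+1)
     = 12/(13*14) * (23^2/3 + 19^2/3 + 18.5^2/4 + 30.5^2/3) - 3*14
     = 0.065934 * 692.312 - 42
     = 3.646978.
Step 4: Ties present; correction factor C = 1 - 30/(13^3 - 13) = 0.986264. Corrected H = 3.646978 / 0.986264 = 3.697772.
Step 5: Under H0, H ~ chi^2(3); p-value = 0.296003.
Step 6: alpha = 0.05. fail to reject H0.

H = 3.6978, df = 3, p = 0.296003, fail to reject H0.


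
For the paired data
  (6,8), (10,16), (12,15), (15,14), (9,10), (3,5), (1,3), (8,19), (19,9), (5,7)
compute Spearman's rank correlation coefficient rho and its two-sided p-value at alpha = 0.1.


Step 1: Rank x and y separately (midranks; no ties here).
rank(x): 6->4, 10->7, 12->8, 15->9, 9->6, 3->2, 1->1, 8->5, 19->10, 5->3
rank(y): 8->4, 16->9, 15->8, 14->7, 10->6, 5->2, 3->1, 19->10, 9->5, 7->3
Step 2: d_i = R_x(i) - R_y(i); compute d_i^2.
  (4-4)^2=0, (7-9)^2=4, (8-8)^2=0, (9-7)^2=4, (6-6)^2=0, (2-2)^2=0, (1-1)^2=0, (5-10)^2=25, (10-5)^2=25, (3-3)^2=0
sum(d^2) = 58.
Step 3: rho = 1 - 6*58 / (10*(10^2 - 1)) = 1 - 348/990 = 0.648485.
Step 4: Under H0, t = rho * sqrt((n-2)/(1-rho^2)) = 2.4095 ~ t(8).
Step 5: Two-sided p-value from the t-distribution with 8 df = 0.042540.
Step 6: alpha = 0.1. reject H0.

rho = 0.6485, p = 0.042540, reject H0 at alpha = 0.1.


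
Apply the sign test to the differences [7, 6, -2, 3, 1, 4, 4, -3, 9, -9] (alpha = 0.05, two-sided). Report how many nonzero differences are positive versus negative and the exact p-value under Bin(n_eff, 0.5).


Step 1: Discard zero differences. Original n = 10; n_eff = number of nonzero differences = 10.
Nonzero differences (with sign): +7, +6, -2, +3, +1, +4, +4, -3, +9, -9
Step 2: Count signs: positive = 7, negative = 3.
Step 3: Under H0: P(positive) = 0.5, so the number of positives S ~ Bin(10, 0.5).
Step 4: Two-sided exact p-value = sum of Bin(10,0.5) probabilities at or below the observed probability = 0.343750.
Step 5: alpha = 0.05. fail to reject H0.

n_eff = 10, pos = 7, neg = 3, p = 0.343750, fail to reject H0.


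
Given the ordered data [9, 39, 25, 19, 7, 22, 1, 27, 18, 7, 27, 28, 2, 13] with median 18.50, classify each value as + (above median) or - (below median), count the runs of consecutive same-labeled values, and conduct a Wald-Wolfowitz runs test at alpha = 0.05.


Step 1: Compute median = 18.50; label A = above, B = below.
Labels in order: BAAABABABBAABB  (n_A = 7, n_B = 7)
Step 2: Count runs R = 9.
Step 3: Under H0 (random ordering), E[R] = 2*n_A*n_B/(n_A+n_B) + 1 = 2*7*7/14 + 1 = 8.0000.
        Var[R] = 2*n_A*n_B*(2*n_A*n_B - n_A - n_B) / ((n_A+n_B)^2 * (n_A+n_B-1)) = 8232/2548 = 3.2308.
        SD[R] = 1.7974.
Step 4: Continuity-corrected z = (R - 0.5 - E[R]) / SD[R] = (9 - 0.5 - 8.0000) / 1.7974 = 0.2782.
Step 5: Two-sided p-value via normal approximation = 2*(1 - Phi(|z|)) = 0.780879.
Step 6: alpha = 0.05. fail to reject H0.

R = 9, z = 0.2782, p = 0.780879, fail to reject H0.


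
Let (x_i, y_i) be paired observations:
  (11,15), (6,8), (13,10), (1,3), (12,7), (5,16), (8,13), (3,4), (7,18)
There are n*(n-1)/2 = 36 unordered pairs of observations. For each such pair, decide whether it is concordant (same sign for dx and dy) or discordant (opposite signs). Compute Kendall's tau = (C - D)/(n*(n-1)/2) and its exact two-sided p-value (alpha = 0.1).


Step 1: Enumerate the 36 unordered pairs (i,j) with i<j and classify each by sign(x_j-x_i) * sign(y_j-y_i).
  (1,2):dx=-5,dy=-7->C; (1,3):dx=+2,dy=-5->D; (1,4):dx=-10,dy=-12->C; (1,5):dx=+1,dy=-8->D
  (1,6):dx=-6,dy=+1->D; (1,7):dx=-3,dy=-2->C; (1,8):dx=-8,dy=-11->C; (1,9):dx=-4,dy=+3->D
  (2,3):dx=+7,dy=+2->C; (2,4):dx=-5,dy=-5->C; (2,5):dx=+6,dy=-1->D; (2,6):dx=-1,dy=+8->D
  (2,7):dx=+2,dy=+5->C; (2,8):dx=-3,dy=-4->C; (2,9):dx=+1,dy=+10->C; (3,4):dx=-12,dy=-7->C
  (3,5):dx=-1,dy=-3->C; (3,6):dx=-8,dy=+6->D; (3,7):dx=-5,dy=+3->D; (3,8):dx=-10,dy=-6->C
  (3,9):dx=-6,dy=+8->D; (4,5):dx=+11,dy=+4->C; (4,6):dx=+4,dy=+13->C; (4,7):dx=+7,dy=+10->C
  (4,8):dx=+2,dy=+1->C; (4,9):dx=+6,dy=+15->C; (5,6):dx=-7,dy=+9->D; (5,7):dx=-4,dy=+6->D
  (5,8):dx=-9,dy=-3->C; (5,9):dx=-5,dy=+11->D; (6,7):dx=+3,dy=-3->D; (6,8):dx=-2,dy=-12->C
  (6,9):dx=+2,dy=+2->C; (7,8):dx=-5,dy=-9->C; (7,9):dx=-1,dy=+5->D; (8,9):dx=+4,dy=+14->C
Step 2: C = 22, D = 14, total pairs = 36.
Step 3: tau = (C - D)/(n(n-1)/2) = (22 - 14)/36 = 0.222222.
Step 4: Exact two-sided p-value (enumerate n! = 362880 permutations of y under H0): p = 0.476709.
Step 5: alpha = 0.1. fail to reject H0.

tau_b = 0.2222 (C=22, D=14), p = 0.476709, fail to reject H0.


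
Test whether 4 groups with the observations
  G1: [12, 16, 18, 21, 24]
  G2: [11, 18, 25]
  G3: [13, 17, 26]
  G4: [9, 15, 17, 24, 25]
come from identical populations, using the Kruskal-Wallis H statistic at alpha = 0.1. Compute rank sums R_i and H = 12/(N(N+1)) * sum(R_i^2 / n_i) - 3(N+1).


Step 1: Combine all N = 16 observations and assign midranks.
sorted (value, group, rank): (9,G4,1), (11,G2,2), (12,G1,3), (13,G3,4), (15,G4,5), (16,G1,6), (17,G3,7.5), (17,G4,7.5), (18,G1,9.5), (18,G2,9.5), (21,G1,11), (24,G1,12.5), (24,G4,12.5), (25,G2,14.5), (25,G4,14.5), (26,G3,16)
Step 2: Sum ranks within each group.
R_1 = 42 (n_1 = 5)
R_2 = 26 (n_2 = 3)
R_3 = 27.5 (n_3 = 3)
R_4 = 40.5 (n_4 = 5)
Step 3: H = 12/(N(N+1)) * sum(R_i^2/n_i) - 3(N+1)
     = 12/(16*17) * (42^2/5 + 26^2/3 + 27.5^2/3 + 40.5^2/5) - 3*17
     = 0.044118 * 1158.27 - 51
     = 0.100000.
Step 4: Ties present; correction factor C = 1 - 24/(16^3 - 16) = 0.994118. Corrected H = 0.100000 / 0.994118 = 0.100592.
Step 5: Under H0, H ~ chi^2(3); p-value = 0.991766.
Step 6: alpha = 0.1. fail to reject H0.

H = 0.1006, df = 3, p = 0.991766, fail to reject H0.


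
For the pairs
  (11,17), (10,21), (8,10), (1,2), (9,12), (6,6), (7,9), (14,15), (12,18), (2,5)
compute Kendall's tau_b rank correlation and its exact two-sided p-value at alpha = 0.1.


Step 1: Enumerate the 45 unordered pairs (i,j) with i<j and classify each by sign(x_j-x_i) * sign(y_j-y_i).
  (1,2):dx=-1,dy=+4->D; (1,3):dx=-3,dy=-7->C; (1,4):dx=-10,dy=-15->C; (1,5):dx=-2,dy=-5->C
  (1,6):dx=-5,dy=-11->C; (1,7):dx=-4,dy=-8->C; (1,8):dx=+3,dy=-2->D; (1,9):dx=+1,dy=+1->C
  (1,10):dx=-9,dy=-12->C; (2,3):dx=-2,dy=-11->C; (2,4):dx=-9,dy=-19->C; (2,5):dx=-1,dy=-9->C
  (2,6):dx=-4,dy=-15->C; (2,7):dx=-3,dy=-12->C; (2,8):dx=+4,dy=-6->D; (2,9):dx=+2,dy=-3->D
  (2,10):dx=-8,dy=-16->C; (3,4):dx=-7,dy=-8->C; (3,5):dx=+1,dy=+2->C; (3,6):dx=-2,dy=-4->C
  (3,7):dx=-1,dy=-1->C; (3,8):dx=+6,dy=+5->C; (3,9):dx=+4,dy=+8->C; (3,10):dx=-6,dy=-5->C
  (4,5):dx=+8,dy=+10->C; (4,6):dx=+5,dy=+4->C; (4,7):dx=+6,dy=+7->C; (4,8):dx=+13,dy=+13->C
  (4,9):dx=+11,dy=+16->C; (4,10):dx=+1,dy=+3->C; (5,6):dx=-3,dy=-6->C; (5,7):dx=-2,dy=-3->C
  (5,8):dx=+5,dy=+3->C; (5,9):dx=+3,dy=+6->C; (5,10):dx=-7,dy=-7->C; (6,7):dx=+1,dy=+3->C
  (6,8):dx=+8,dy=+9->C; (6,9):dx=+6,dy=+12->C; (6,10):dx=-4,dy=-1->C; (7,8):dx=+7,dy=+6->C
  (7,9):dx=+5,dy=+9->C; (7,10):dx=-5,dy=-4->C; (8,9):dx=-2,dy=+3->D; (8,10):dx=-12,dy=-10->C
  (9,10):dx=-10,dy=-13->C
Step 2: C = 40, D = 5, total pairs = 45.
Step 3: tau = (C - D)/(n(n-1)/2) = (40 - 5)/45 = 0.777778.
Step 4: Exact two-sided p-value (enumerate n! = 3628800 permutations of y under H0): p = 0.000946.
Step 5: alpha = 0.1. reject H0.

tau_b = 0.7778 (C=40, D=5), p = 0.000946, reject H0.


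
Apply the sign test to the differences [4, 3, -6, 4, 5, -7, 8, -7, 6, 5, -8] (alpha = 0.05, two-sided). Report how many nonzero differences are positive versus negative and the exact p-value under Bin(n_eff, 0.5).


Step 1: Discard zero differences. Original n = 11; n_eff = number of nonzero differences = 11.
Nonzero differences (with sign): +4, +3, -6, +4, +5, -7, +8, -7, +6, +5, -8
Step 2: Count signs: positive = 7, negative = 4.
Step 3: Under H0: P(positive) = 0.5, so the number of positives S ~ Bin(11, 0.5).
Step 4: Two-sided exact p-value = sum of Bin(11,0.5) probabilities at or below the observed probability = 0.548828.
Step 5: alpha = 0.05. fail to reject H0.

n_eff = 11, pos = 7, neg = 4, p = 0.548828, fail to reject H0.


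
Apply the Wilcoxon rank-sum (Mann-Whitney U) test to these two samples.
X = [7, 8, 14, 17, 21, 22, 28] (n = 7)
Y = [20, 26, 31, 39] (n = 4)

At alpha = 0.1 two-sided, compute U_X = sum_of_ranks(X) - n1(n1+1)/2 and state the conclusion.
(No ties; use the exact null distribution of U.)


Step 1: Combine and sort all 11 observations; assign midranks.
sorted (value, group): (7,X), (8,X), (14,X), (17,X), (20,Y), (21,X), (22,X), (26,Y), (28,X), (31,Y), (39,Y)
ranks: 7->1, 8->2, 14->3, 17->4, 20->5, 21->6, 22->7, 26->8, 28->9, 31->10, 39->11
Step 2: Rank sum for X: R1 = 1 + 2 + 3 + 4 + 6 + 7 + 9 = 32.
Step 3: U_X = R1 - n1(n1+1)/2 = 32 - 7*8/2 = 32 - 28 = 4.
       U_Y = n1*n2 - U_X = 28 - 4 = 24.
Step 4: No ties, so the exact null distribution of U (based on enumerating the C(11,7) = 330 equally likely rank assignments) gives the two-sided p-value.
Step 5: p-value = 0.072727; compare to alpha = 0.1. reject H0.

U_X = 4, p = 0.072727, reject H0 at alpha = 0.1.


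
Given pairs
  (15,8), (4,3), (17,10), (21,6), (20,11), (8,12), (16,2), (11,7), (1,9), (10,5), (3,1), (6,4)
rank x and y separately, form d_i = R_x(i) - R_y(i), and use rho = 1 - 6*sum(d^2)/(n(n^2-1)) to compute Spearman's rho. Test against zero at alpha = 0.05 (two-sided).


Step 1: Rank x and y separately (midranks; no ties here).
rank(x): 15->8, 4->3, 17->10, 21->12, 20->11, 8->5, 16->9, 11->7, 1->1, 10->6, 3->2, 6->4
rank(y): 8->8, 3->3, 10->10, 6->6, 11->11, 12->12, 2->2, 7->7, 9->9, 5->5, 1->1, 4->4
Step 2: d_i = R_x(i) - R_y(i); compute d_i^2.
  (8-8)^2=0, (3-3)^2=0, (10-10)^2=0, (12-6)^2=36, (11-11)^2=0, (5-12)^2=49, (9-2)^2=49, (7-7)^2=0, (1-9)^2=64, (6-5)^2=1, (2-1)^2=1, (4-4)^2=0
sum(d^2) = 200.
Step 3: rho = 1 - 6*200 / (12*(12^2 - 1)) = 1 - 1200/1716 = 0.300699.
Step 4: Under H0, t = rho * sqrt((n-2)/(1-rho^2)) = 0.9970 ~ t(10).
Step 5: Two-sided p-value from the t-distribution with 10 df = 0.342260.
Step 6: alpha = 0.05. fail to reject H0.

rho = 0.3007, p = 0.342260, fail to reject H0 at alpha = 0.05.
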